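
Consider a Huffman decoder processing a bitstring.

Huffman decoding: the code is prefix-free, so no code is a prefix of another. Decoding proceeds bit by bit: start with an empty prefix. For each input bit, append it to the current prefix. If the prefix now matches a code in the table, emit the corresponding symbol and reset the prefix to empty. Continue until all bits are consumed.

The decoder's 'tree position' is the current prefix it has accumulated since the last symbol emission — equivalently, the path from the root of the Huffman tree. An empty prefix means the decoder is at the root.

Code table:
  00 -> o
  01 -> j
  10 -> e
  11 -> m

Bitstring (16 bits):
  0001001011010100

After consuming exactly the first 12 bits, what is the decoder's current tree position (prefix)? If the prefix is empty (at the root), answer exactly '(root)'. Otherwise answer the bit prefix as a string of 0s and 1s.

Answer: (root)

Derivation:
Bit 0: prefix='0' (no match yet)
Bit 1: prefix='00' -> emit 'o', reset
Bit 2: prefix='0' (no match yet)
Bit 3: prefix='01' -> emit 'j', reset
Bit 4: prefix='0' (no match yet)
Bit 5: prefix='00' -> emit 'o', reset
Bit 6: prefix='1' (no match yet)
Bit 7: prefix='10' -> emit 'e', reset
Bit 8: prefix='1' (no match yet)
Bit 9: prefix='11' -> emit 'm', reset
Bit 10: prefix='0' (no match yet)
Bit 11: prefix='01' -> emit 'j', reset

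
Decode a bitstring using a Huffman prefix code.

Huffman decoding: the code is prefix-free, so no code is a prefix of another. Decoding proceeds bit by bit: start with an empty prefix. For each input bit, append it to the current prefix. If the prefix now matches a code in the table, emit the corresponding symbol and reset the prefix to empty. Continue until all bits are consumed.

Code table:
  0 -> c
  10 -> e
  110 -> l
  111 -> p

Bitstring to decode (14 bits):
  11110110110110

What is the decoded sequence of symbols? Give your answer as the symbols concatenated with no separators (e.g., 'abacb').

Bit 0: prefix='1' (no match yet)
Bit 1: prefix='11' (no match yet)
Bit 2: prefix='111' -> emit 'p', reset
Bit 3: prefix='1' (no match yet)
Bit 4: prefix='10' -> emit 'e', reset
Bit 5: prefix='1' (no match yet)
Bit 6: prefix='11' (no match yet)
Bit 7: prefix='110' -> emit 'l', reset
Bit 8: prefix='1' (no match yet)
Bit 9: prefix='11' (no match yet)
Bit 10: prefix='110' -> emit 'l', reset
Bit 11: prefix='1' (no match yet)
Bit 12: prefix='11' (no match yet)
Bit 13: prefix='110' -> emit 'l', reset

Answer: pelll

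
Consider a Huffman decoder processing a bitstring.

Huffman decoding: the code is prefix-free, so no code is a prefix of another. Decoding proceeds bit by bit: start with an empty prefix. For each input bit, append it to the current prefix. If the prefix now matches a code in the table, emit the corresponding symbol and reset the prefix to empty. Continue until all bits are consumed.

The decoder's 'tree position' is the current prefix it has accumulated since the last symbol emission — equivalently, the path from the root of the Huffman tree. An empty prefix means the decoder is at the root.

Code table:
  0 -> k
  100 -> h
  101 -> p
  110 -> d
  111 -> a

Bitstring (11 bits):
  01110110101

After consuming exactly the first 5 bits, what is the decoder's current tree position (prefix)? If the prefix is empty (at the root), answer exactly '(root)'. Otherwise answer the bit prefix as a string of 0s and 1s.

Bit 0: prefix='0' -> emit 'k', reset
Bit 1: prefix='1' (no match yet)
Bit 2: prefix='11' (no match yet)
Bit 3: prefix='111' -> emit 'a', reset
Bit 4: prefix='0' -> emit 'k', reset

Answer: (root)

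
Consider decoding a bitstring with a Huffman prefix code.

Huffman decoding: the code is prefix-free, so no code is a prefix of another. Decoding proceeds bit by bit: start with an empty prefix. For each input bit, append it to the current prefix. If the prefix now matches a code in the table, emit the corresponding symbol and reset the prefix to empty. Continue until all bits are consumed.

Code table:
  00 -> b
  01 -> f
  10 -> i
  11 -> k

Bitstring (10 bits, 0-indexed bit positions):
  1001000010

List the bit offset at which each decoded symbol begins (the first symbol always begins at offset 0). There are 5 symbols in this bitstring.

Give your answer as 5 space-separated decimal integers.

Bit 0: prefix='1' (no match yet)
Bit 1: prefix='10' -> emit 'i', reset
Bit 2: prefix='0' (no match yet)
Bit 3: prefix='01' -> emit 'f', reset
Bit 4: prefix='0' (no match yet)
Bit 5: prefix='00' -> emit 'b', reset
Bit 6: prefix='0' (no match yet)
Bit 7: prefix='00' -> emit 'b', reset
Bit 8: prefix='1' (no match yet)
Bit 9: prefix='10' -> emit 'i', reset

Answer: 0 2 4 6 8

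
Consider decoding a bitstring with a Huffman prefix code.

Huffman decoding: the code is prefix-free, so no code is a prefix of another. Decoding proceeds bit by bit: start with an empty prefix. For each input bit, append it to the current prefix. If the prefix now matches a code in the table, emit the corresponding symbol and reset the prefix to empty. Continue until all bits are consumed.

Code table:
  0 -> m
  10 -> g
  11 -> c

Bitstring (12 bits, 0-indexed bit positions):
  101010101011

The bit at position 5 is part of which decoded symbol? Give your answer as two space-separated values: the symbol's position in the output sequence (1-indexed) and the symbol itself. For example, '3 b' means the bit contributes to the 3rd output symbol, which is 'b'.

Answer: 3 g

Derivation:
Bit 0: prefix='1' (no match yet)
Bit 1: prefix='10' -> emit 'g', reset
Bit 2: prefix='1' (no match yet)
Bit 3: prefix='10' -> emit 'g', reset
Bit 4: prefix='1' (no match yet)
Bit 5: prefix='10' -> emit 'g', reset
Bit 6: prefix='1' (no match yet)
Bit 7: prefix='10' -> emit 'g', reset
Bit 8: prefix='1' (no match yet)
Bit 9: prefix='10' -> emit 'g', reset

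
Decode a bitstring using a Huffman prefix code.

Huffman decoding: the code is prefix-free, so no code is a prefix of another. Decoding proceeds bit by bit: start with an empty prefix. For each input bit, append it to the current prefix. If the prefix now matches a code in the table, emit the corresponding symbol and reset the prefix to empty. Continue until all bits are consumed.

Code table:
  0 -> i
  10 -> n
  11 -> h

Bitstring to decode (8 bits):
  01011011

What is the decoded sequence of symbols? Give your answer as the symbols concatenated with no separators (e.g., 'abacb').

Answer: inhih

Derivation:
Bit 0: prefix='0' -> emit 'i', reset
Bit 1: prefix='1' (no match yet)
Bit 2: prefix='10' -> emit 'n', reset
Bit 3: prefix='1' (no match yet)
Bit 4: prefix='11' -> emit 'h', reset
Bit 5: prefix='0' -> emit 'i', reset
Bit 6: prefix='1' (no match yet)
Bit 7: prefix='11' -> emit 'h', reset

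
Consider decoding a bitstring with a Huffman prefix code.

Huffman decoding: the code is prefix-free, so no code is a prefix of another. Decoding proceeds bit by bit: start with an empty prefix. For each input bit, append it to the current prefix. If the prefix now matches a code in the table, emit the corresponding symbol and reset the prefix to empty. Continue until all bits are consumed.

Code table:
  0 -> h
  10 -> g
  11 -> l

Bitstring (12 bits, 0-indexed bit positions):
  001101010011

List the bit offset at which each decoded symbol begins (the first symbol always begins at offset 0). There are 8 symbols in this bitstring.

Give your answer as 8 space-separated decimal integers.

Answer: 0 1 2 4 5 7 9 10

Derivation:
Bit 0: prefix='0' -> emit 'h', reset
Bit 1: prefix='0' -> emit 'h', reset
Bit 2: prefix='1' (no match yet)
Bit 3: prefix='11' -> emit 'l', reset
Bit 4: prefix='0' -> emit 'h', reset
Bit 5: prefix='1' (no match yet)
Bit 6: prefix='10' -> emit 'g', reset
Bit 7: prefix='1' (no match yet)
Bit 8: prefix='10' -> emit 'g', reset
Bit 9: prefix='0' -> emit 'h', reset
Bit 10: prefix='1' (no match yet)
Bit 11: prefix='11' -> emit 'l', reset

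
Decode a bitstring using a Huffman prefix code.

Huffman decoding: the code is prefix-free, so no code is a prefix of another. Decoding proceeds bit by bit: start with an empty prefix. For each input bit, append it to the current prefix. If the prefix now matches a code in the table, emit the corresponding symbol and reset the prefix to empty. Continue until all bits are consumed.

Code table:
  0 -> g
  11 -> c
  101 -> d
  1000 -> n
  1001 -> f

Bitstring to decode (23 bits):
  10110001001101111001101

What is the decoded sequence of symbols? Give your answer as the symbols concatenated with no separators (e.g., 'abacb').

Answer: dnfdcfd

Derivation:
Bit 0: prefix='1' (no match yet)
Bit 1: prefix='10' (no match yet)
Bit 2: prefix='101' -> emit 'd', reset
Bit 3: prefix='1' (no match yet)
Bit 4: prefix='10' (no match yet)
Bit 5: prefix='100' (no match yet)
Bit 6: prefix='1000' -> emit 'n', reset
Bit 7: prefix='1' (no match yet)
Bit 8: prefix='10' (no match yet)
Bit 9: prefix='100' (no match yet)
Bit 10: prefix='1001' -> emit 'f', reset
Bit 11: prefix='1' (no match yet)
Bit 12: prefix='10' (no match yet)
Bit 13: prefix='101' -> emit 'd', reset
Bit 14: prefix='1' (no match yet)
Bit 15: prefix='11' -> emit 'c', reset
Bit 16: prefix='1' (no match yet)
Bit 17: prefix='10' (no match yet)
Bit 18: prefix='100' (no match yet)
Bit 19: prefix='1001' -> emit 'f', reset
Bit 20: prefix='1' (no match yet)
Bit 21: prefix='10' (no match yet)
Bit 22: prefix='101' -> emit 'd', reset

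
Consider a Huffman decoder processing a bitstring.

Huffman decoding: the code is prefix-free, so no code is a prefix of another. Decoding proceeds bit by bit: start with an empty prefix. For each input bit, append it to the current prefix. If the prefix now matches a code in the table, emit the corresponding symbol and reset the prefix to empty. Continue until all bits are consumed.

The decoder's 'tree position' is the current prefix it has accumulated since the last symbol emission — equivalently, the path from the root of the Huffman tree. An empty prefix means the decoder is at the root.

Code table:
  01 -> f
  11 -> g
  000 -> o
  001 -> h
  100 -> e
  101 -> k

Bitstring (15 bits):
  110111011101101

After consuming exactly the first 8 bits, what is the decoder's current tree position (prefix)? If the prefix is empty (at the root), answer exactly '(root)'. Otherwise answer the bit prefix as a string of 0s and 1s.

Bit 0: prefix='1' (no match yet)
Bit 1: prefix='11' -> emit 'g', reset
Bit 2: prefix='0' (no match yet)
Bit 3: prefix='01' -> emit 'f', reset
Bit 4: prefix='1' (no match yet)
Bit 5: prefix='11' -> emit 'g', reset
Bit 6: prefix='0' (no match yet)
Bit 7: prefix='01' -> emit 'f', reset

Answer: (root)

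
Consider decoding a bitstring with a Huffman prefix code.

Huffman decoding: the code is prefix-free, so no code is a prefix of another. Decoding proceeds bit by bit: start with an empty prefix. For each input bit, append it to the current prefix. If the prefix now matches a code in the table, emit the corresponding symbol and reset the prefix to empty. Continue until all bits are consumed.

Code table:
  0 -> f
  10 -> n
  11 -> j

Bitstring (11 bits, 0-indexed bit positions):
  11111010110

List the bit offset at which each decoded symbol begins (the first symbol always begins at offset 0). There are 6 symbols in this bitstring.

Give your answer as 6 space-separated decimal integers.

Answer: 0 2 4 6 8 10

Derivation:
Bit 0: prefix='1' (no match yet)
Bit 1: prefix='11' -> emit 'j', reset
Bit 2: prefix='1' (no match yet)
Bit 3: prefix='11' -> emit 'j', reset
Bit 4: prefix='1' (no match yet)
Bit 5: prefix='10' -> emit 'n', reset
Bit 6: prefix='1' (no match yet)
Bit 7: prefix='10' -> emit 'n', reset
Bit 8: prefix='1' (no match yet)
Bit 9: prefix='11' -> emit 'j', reset
Bit 10: prefix='0' -> emit 'f', reset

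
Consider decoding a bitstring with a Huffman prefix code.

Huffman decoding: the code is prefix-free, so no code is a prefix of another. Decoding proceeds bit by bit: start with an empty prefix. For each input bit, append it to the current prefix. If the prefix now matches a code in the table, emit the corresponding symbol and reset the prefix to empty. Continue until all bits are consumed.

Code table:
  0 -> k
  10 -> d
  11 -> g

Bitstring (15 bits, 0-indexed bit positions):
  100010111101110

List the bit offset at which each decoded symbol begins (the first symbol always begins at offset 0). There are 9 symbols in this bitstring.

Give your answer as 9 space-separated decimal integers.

Answer: 0 2 3 4 6 8 10 11 13

Derivation:
Bit 0: prefix='1' (no match yet)
Bit 1: prefix='10' -> emit 'd', reset
Bit 2: prefix='0' -> emit 'k', reset
Bit 3: prefix='0' -> emit 'k', reset
Bit 4: prefix='1' (no match yet)
Bit 5: prefix='10' -> emit 'd', reset
Bit 6: prefix='1' (no match yet)
Bit 7: prefix='11' -> emit 'g', reset
Bit 8: prefix='1' (no match yet)
Bit 9: prefix='11' -> emit 'g', reset
Bit 10: prefix='0' -> emit 'k', reset
Bit 11: prefix='1' (no match yet)
Bit 12: prefix='11' -> emit 'g', reset
Bit 13: prefix='1' (no match yet)
Bit 14: prefix='10' -> emit 'd', reset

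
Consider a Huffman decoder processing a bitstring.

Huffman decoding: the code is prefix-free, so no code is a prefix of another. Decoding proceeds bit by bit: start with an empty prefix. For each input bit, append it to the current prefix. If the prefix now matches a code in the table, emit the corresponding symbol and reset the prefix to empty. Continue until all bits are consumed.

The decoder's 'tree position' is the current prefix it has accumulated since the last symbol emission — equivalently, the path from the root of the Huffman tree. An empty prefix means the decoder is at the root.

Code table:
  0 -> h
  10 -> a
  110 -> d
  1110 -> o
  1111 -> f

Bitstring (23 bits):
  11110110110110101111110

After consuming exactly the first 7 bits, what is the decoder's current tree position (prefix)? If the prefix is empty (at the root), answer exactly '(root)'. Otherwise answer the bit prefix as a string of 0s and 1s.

Answer: 11

Derivation:
Bit 0: prefix='1' (no match yet)
Bit 1: prefix='11' (no match yet)
Bit 2: prefix='111' (no match yet)
Bit 3: prefix='1111' -> emit 'f', reset
Bit 4: prefix='0' -> emit 'h', reset
Bit 5: prefix='1' (no match yet)
Bit 6: prefix='11' (no match yet)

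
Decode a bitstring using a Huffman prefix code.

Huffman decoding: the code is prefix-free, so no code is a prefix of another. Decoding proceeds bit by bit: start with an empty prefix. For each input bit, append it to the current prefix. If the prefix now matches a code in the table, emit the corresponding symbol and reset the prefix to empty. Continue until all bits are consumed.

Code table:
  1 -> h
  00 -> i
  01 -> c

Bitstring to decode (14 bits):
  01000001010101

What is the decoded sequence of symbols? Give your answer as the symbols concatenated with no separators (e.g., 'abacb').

Answer: ciicccc

Derivation:
Bit 0: prefix='0' (no match yet)
Bit 1: prefix='01' -> emit 'c', reset
Bit 2: prefix='0' (no match yet)
Bit 3: prefix='00' -> emit 'i', reset
Bit 4: prefix='0' (no match yet)
Bit 5: prefix='00' -> emit 'i', reset
Bit 6: prefix='0' (no match yet)
Bit 7: prefix='01' -> emit 'c', reset
Bit 8: prefix='0' (no match yet)
Bit 9: prefix='01' -> emit 'c', reset
Bit 10: prefix='0' (no match yet)
Bit 11: prefix='01' -> emit 'c', reset
Bit 12: prefix='0' (no match yet)
Bit 13: prefix='01' -> emit 'c', reset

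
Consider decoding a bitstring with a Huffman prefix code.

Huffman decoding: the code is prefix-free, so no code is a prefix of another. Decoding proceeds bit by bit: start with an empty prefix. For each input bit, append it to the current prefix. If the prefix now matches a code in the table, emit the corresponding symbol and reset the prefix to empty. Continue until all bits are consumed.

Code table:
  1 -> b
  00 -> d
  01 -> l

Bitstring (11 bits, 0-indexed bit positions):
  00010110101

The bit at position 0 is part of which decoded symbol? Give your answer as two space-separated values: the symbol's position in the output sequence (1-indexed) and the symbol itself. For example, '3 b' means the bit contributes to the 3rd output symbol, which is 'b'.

Answer: 1 d

Derivation:
Bit 0: prefix='0' (no match yet)
Bit 1: prefix='00' -> emit 'd', reset
Bit 2: prefix='0' (no match yet)
Bit 3: prefix='01' -> emit 'l', reset
Bit 4: prefix='0' (no match yet)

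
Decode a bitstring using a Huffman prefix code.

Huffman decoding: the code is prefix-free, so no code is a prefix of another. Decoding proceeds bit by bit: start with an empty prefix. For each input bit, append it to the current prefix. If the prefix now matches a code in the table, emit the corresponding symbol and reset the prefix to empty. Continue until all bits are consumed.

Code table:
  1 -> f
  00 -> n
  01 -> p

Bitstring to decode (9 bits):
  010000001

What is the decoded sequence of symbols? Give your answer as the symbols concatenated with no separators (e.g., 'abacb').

Bit 0: prefix='0' (no match yet)
Bit 1: prefix='01' -> emit 'p', reset
Bit 2: prefix='0' (no match yet)
Bit 3: prefix='00' -> emit 'n', reset
Bit 4: prefix='0' (no match yet)
Bit 5: prefix='00' -> emit 'n', reset
Bit 6: prefix='0' (no match yet)
Bit 7: prefix='00' -> emit 'n', reset
Bit 8: prefix='1' -> emit 'f', reset

Answer: pnnnf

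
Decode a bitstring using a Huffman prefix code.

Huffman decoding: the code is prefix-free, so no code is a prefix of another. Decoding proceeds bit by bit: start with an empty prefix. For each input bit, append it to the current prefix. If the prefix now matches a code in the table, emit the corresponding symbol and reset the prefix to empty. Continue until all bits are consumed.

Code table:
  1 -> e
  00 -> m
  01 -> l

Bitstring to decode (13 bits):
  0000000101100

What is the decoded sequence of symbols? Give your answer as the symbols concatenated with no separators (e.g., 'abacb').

Bit 0: prefix='0' (no match yet)
Bit 1: prefix='00' -> emit 'm', reset
Bit 2: prefix='0' (no match yet)
Bit 3: prefix='00' -> emit 'm', reset
Bit 4: prefix='0' (no match yet)
Bit 5: prefix='00' -> emit 'm', reset
Bit 6: prefix='0' (no match yet)
Bit 7: prefix='01' -> emit 'l', reset
Bit 8: prefix='0' (no match yet)
Bit 9: prefix='01' -> emit 'l', reset
Bit 10: prefix='1' -> emit 'e', reset
Bit 11: prefix='0' (no match yet)
Bit 12: prefix='00' -> emit 'm', reset

Answer: mmmllem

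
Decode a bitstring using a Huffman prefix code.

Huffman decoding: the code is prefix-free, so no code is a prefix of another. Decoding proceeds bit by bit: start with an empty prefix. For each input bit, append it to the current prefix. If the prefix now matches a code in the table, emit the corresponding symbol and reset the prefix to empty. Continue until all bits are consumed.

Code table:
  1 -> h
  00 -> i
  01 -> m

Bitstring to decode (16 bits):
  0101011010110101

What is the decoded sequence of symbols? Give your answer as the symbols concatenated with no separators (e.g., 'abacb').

Bit 0: prefix='0' (no match yet)
Bit 1: prefix='01' -> emit 'm', reset
Bit 2: prefix='0' (no match yet)
Bit 3: prefix='01' -> emit 'm', reset
Bit 4: prefix='0' (no match yet)
Bit 5: prefix='01' -> emit 'm', reset
Bit 6: prefix='1' -> emit 'h', reset
Bit 7: prefix='0' (no match yet)
Bit 8: prefix='01' -> emit 'm', reset
Bit 9: prefix='0' (no match yet)
Bit 10: prefix='01' -> emit 'm', reset
Bit 11: prefix='1' -> emit 'h', reset
Bit 12: prefix='0' (no match yet)
Bit 13: prefix='01' -> emit 'm', reset
Bit 14: prefix='0' (no match yet)
Bit 15: prefix='01' -> emit 'm', reset

Answer: mmmhmmhmm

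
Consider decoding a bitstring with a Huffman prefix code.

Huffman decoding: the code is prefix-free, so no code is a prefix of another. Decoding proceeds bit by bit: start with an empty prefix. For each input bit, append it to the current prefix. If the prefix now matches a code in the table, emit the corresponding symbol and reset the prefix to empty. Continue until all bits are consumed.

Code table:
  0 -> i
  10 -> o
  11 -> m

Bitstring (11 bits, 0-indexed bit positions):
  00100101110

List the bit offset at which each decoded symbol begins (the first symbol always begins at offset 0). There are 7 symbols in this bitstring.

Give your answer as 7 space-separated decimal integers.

Bit 0: prefix='0' -> emit 'i', reset
Bit 1: prefix='0' -> emit 'i', reset
Bit 2: prefix='1' (no match yet)
Bit 3: prefix='10' -> emit 'o', reset
Bit 4: prefix='0' -> emit 'i', reset
Bit 5: prefix='1' (no match yet)
Bit 6: prefix='10' -> emit 'o', reset
Bit 7: prefix='1' (no match yet)
Bit 8: prefix='11' -> emit 'm', reset
Bit 9: prefix='1' (no match yet)
Bit 10: prefix='10' -> emit 'o', reset

Answer: 0 1 2 4 5 7 9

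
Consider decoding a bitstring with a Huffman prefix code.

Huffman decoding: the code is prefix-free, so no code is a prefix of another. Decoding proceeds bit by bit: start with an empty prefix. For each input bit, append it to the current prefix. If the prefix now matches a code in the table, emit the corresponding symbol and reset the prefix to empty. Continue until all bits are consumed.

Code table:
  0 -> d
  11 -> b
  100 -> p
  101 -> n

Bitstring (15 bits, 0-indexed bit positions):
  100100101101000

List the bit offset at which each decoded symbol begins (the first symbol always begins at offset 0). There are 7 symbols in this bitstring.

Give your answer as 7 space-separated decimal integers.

Answer: 0 3 6 9 12 13 14

Derivation:
Bit 0: prefix='1' (no match yet)
Bit 1: prefix='10' (no match yet)
Bit 2: prefix='100' -> emit 'p', reset
Bit 3: prefix='1' (no match yet)
Bit 4: prefix='10' (no match yet)
Bit 5: prefix='100' -> emit 'p', reset
Bit 6: prefix='1' (no match yet)
Bit 7: prefix='10' (no match yet)
Bit 8: prefix='101' -> emit 'n', reset
Bit 9: prefix='1' (no match yet)
Bit 10: prefix='10' (no match yet)
Bit 11: prefix='101' -> emit 'n', reset
Bit 12: prefix='0' -> emit 'd', reset
Bit 13: prefix='0' -> emit 'd', reset
Bit 14: prefix='0' -> emit 'd', reset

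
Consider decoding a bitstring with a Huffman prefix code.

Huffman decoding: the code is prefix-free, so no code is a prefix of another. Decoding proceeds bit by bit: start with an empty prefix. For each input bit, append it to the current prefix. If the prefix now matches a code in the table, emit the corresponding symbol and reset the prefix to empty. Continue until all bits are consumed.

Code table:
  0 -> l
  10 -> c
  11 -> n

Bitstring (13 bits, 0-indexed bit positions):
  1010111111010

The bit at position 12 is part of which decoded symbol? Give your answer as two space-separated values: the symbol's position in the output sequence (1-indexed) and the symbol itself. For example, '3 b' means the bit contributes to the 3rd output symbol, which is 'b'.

Bit 0: prefix='1' (no match yet)
Bit 1: prefix='10' -> emit 'c', reset
Bit 2: prefix='1' (no match yet)
Bit 3: prefix='10' -> emit 'c', reset
Bit 4: prefix='1' (no match yet)
Bit 5: prefix='11' -> emit 'n', reset
Bit 6: prefix='1' (no match yet)
Bit 7: prefix='11' -> emit 'n', reset
Bit 8: prefix='1' (no match yet)
Bit 9: prefix='11' -> emit 'n', reset
Bit 10: prefix='0' -> emit 'l', reset
Bit 11: prefix='1' (no match yet)
Bit 12: prefix='10' -> emit 'c', reset

Answer: 7 c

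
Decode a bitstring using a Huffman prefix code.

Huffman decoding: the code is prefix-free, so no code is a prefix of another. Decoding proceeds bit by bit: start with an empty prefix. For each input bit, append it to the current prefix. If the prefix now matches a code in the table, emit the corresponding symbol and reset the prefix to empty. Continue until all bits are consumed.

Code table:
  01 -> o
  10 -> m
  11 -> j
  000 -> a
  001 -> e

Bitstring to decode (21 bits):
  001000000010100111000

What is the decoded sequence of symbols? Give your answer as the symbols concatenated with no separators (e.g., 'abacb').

Bit 0: prefix='0' (no match yet)
Bit 1: prefix='00' (no match yet)
Bit 2: prefix='001' -> emit 'e', reset
Bit 3: prefix='0' (no match yet)
Bit 4: prefix='00' (no match yet)
Bit 5: prefix='000' -> emit 'a', reset
Bit 6: prefix='0' (no match yet)
Bit 7: prefix='00' (no match yet)
Bit 8: prefix='000' -> emit 'a', reset
Bit 9: prefix='0' (no match yet)
Bit 10: prefix='01' -> emit 'o', reset
Bit 11: prefix='0' (no match yet)
Bit 12: prefix='01' -> emit 'o', reset
Bit 13: prefix='0' (no match yet)
Bit 14: prefix='00' (no match yet)
Bit 15: prefix='001' -> emit 'e', reset
Bit 16: prefix='1' (no match yet)
Bit 17: prefix='11' -> emit 'j', reset
Bit 18: prefix='0' (no match yet)
Bit 19: prefix='00' (no match yet)
Bit 20: prefix='000' -> emit 'a', reset

Answer: eaaooeja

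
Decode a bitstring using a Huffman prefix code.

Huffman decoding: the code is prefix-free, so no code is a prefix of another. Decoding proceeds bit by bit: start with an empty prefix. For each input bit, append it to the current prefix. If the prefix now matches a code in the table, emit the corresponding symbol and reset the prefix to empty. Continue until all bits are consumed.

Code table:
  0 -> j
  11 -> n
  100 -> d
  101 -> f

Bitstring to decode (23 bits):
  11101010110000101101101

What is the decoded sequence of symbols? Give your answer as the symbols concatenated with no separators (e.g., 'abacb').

Bit 0: prefix='1' (no match yet)
Bit 1: prefix='11' -> emit 'n', reset
Bit 2: prefix='1' (no match yet)
Bit 3: prefix='10' (no match yet)
Bit 4: prefix='101' -> emit 'f', reset
Bit 5: prefix='0' -> emit 'j', reset
Bit 6: prefix='1' (no match yet)
Bit 7: prefix='10' (no match yet)
Bit 8: prefix='101' -> emit 'f', reset
Bit 9: prefix='1' (no match yet)
Bit 10: prefix='10' (no match yet)
Bit 11: prefix='100' -> emit 'd', reset
Bit 12: prefix='0' -> emit 'j', reset
Bit 13: prefix='0' -> emit 'j', reset
Bit 14: prefix='1' (no match yet)
Bit 15: prefix='10' (no match yet)
Bit 16: prefix='101' -> emit 'f', reset
Bit 17: prefix='1' (no match yet)
Bit 18: prefix='10' (no match yet)
Bit 19: prefix='101' -> emit 'f', reset
Bit 20: prefix='1' (no match yet)
Bit 21: prefix='10' (no match yet)
Bit 22: prefix='101' -> emit 'f', reset

Answer: nfjfdjjfff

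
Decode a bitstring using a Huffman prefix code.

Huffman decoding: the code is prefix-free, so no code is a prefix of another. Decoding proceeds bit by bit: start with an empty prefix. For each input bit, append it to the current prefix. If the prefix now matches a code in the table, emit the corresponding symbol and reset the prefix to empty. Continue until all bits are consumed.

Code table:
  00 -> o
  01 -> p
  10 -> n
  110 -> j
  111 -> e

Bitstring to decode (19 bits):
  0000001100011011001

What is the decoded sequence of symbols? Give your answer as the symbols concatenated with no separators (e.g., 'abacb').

Answer: ooojojjp

Derivation:
Bit 0: prefix='0' (no match yet)
Bit 1: prefix='00' -> emit 'o', reset
Bit 2: prefix='0' (no match yet)
Bit 3: prefix='00' -> emit 'o', reset
Bit 4: prefix='0' (no match yet)
Bit 5: prefix='00' -> emit 'o', reset
Bit 6: prefix='1' (no match yet)
Bit 7: prefix='11' (no match yet)
Bit 8: prefix='110' -> emit 'j', reset
Bit 9: prefix='0' (no match yet)
Bit 10: prefix='00' -> emit 'o', reset
Bit 11: prefix='1' (no match yet)
Bit 12: prefix='11' (no match yet)
Bit 13: prefix='110' -> emit 'j', reset
Bit 14: prefix='1' (no match yet)
Bit 15: prefix='11' (no match yet)
Bit 16: prefix='110' -> emit 'j', reset
Bit 17: prefix='0' (no match yet)
Bit 18: prefix='01' -> emit 'p', reset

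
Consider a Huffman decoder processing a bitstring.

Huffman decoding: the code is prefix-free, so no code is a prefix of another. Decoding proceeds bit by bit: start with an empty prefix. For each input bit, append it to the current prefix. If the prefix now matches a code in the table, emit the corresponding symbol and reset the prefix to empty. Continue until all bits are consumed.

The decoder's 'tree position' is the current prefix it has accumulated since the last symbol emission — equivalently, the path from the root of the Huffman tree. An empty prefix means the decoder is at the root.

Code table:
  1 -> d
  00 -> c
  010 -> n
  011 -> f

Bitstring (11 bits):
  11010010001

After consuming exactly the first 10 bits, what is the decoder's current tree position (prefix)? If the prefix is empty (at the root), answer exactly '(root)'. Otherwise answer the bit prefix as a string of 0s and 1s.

Answer: (root)

Derivation:
Bit 0: prefix='1' -> emit 'd', reset
Bit 1: prefix='1' -> emit 'd', reset
Bit 2: prefix='0' (no match yet)
Bit 3: prefix='01' (no match yet)
Bit 4: prefix='010' -> emit 'n', reset
Bit 5: prefix='0' (no match yet)
Bit 6: prefix='01' (no match yet)
Bit 7: prefix='010' -> emit 'n', reset
Bit 8: prefix='0' (no match yet)
Bit 9: prefix='00' -> emit 'c', reset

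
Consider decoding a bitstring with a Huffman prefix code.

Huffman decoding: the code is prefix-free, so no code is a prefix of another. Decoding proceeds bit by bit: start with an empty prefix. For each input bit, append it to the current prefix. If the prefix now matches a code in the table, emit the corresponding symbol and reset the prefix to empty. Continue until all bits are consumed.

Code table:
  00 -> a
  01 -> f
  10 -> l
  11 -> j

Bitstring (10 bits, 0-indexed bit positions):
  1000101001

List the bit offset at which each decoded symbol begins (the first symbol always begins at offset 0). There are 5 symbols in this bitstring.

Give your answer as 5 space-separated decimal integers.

Bit 0: prefix='1' (no match yet)
Bit 1: prefix='10' -> emit 'l', reset
Bit 2: prefix='0' (no match yet)
Bit 3: prefix='00' -> emit 'a', reset
Bit 4: prefix='1' (no match yet)
Bit 5: prefix='10' -> emit 'l', reset
Bit 6: prefix='1' (no match yet)
Bit 7: prefix='10' -> emit 'l', reset
Bit 8: prefix='0' (no match yet)
Bit 9: prefix='01' -> emit 'f', reset

Answer: 0 2 4 6 8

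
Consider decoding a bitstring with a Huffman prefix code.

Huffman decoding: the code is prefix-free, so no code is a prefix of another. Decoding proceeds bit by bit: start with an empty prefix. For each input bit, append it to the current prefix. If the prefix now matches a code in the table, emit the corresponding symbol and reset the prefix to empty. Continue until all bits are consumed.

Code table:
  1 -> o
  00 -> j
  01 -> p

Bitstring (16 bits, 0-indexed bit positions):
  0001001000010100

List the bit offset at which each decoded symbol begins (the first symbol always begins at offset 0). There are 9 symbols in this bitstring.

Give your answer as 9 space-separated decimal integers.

Bit 0: prefix='0' (no match yet)
Bit 1: prefix='00' -> emit 'j', reset
Bit 2: prefix='0' (no match yet)
Bit 3: prefix='01' -> emit 'p', reset
Bit 4: prefix='0' (no match yet)
Bit 5: prefix='00' -> emit 'j', reset
Bit 6: prefix='1' -> emit 'o', reset
Bit 7: prefix='0' (no match yet)
Bit 8: prefix='00' -> emit 'j', reset
Bit 9: prefix='0' (no match yet)
Bit 10: prefix='00' -> emit 'j', reset
Bit 11: prefix='1' -> emit 'o', reset
Bit 12: prefix='0' (no match yet)
Bit 13: prefix='01' -> emit 'p', reset
Bit 14: prefix='0' (no match yet)
Bit 15: prefix='00' -> emit 'j', reset

Answer: 0 2 4 6 7 9 11 12 14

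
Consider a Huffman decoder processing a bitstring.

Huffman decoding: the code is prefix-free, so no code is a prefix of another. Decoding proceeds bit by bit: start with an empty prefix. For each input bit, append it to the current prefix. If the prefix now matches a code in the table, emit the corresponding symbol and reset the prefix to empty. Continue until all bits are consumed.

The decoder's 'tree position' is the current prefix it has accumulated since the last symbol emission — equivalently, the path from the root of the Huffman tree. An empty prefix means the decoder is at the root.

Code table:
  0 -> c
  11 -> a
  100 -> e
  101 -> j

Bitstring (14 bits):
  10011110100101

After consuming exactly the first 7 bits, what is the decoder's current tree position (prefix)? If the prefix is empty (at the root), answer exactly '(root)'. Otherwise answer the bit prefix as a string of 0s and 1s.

Bit 0: prefix='1' (no match yet)
Bit 1: prefix='10' (no match yet)
Bit 2: prefix='100' -> emit 'e', reset
Bit 3: prefix='1' (no match yet)
Bit 4: prefix='11' -> emit 'a', reset
Bit 5: prefix='1' (no match yet)
Bit 6: prefix='11' -> emit 'a', reset

Answer: (root)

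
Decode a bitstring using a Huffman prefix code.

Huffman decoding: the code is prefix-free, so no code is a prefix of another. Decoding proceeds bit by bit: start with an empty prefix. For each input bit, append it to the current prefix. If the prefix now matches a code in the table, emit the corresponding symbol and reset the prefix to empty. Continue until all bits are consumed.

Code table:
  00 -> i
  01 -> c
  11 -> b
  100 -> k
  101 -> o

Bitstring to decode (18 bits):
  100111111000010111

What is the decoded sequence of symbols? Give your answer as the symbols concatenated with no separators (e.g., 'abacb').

Answer: kbbbiiob

Derivation:
Bit 0: prefix='1' (no match yet)
Bit 1: prefix='10' (no match yet)
Bit 2: prefix='100' -> emit 'k', reset
Bit 3: prefix='1' (no match yet)
Bit 4: prefix='11' -> emit 'b', reset
Bit 5: prefix='1' (no match yet)
Bit 6: prefix='11' -> emit 'b', reset
Bit 7: prefix='1' (no match yet)
Bit 8: prefix='11' -> emit 'b', reset
Bit 9: prefix='0' (no match yet)
Bit 10: prefix='00' -> emit 'i', reset
Bit 11: prefix='0' (no match yet)
Bit 12: prefix='00' -> emit 'i', reset
Bit 13: prefix='1' (no match yet)
Bit 14: prefix='10' (no match yet)
Bit 15: prefix='101' -> emit 'o', reset
Bit 16: prefix='1' (no match yet)
Bit 17: prefix='11' -> emit 'b', reset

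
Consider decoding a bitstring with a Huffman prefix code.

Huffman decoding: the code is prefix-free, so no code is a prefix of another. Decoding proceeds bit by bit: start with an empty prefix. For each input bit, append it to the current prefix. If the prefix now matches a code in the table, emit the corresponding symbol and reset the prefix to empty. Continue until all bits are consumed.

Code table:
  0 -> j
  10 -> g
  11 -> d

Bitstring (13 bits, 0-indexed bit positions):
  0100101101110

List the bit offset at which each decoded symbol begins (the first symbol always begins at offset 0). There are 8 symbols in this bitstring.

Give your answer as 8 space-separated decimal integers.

Answer: 0 1 3 4 6 8 9 11

Derivation:
Bit 0: prefix='0' -> emit 'j', reset
Bit 1: prefix='1' (no match yet)
Bit 2: prefix='10' -> emit 'g', reset
Bit 3: prefix='0' -> emit 'j', reset
Bit 4: prefix='1' (no match yet)
Bit 5: prefix='10' -> emit 'g', reset
Bit 6: prefix='1' (no match yet)
Bit 7: prefix='11' -> emit 'd', reset
Bit 8: prefix='0' -> emit 'j', reset
Bit 9: prefix='1' (no match yet)
Bit 10: prefix='11' -> emit 'd', reset
Bit 11: prefix='1' (no match yet)
Bit 12: prefix='10' -> emit 'g', reset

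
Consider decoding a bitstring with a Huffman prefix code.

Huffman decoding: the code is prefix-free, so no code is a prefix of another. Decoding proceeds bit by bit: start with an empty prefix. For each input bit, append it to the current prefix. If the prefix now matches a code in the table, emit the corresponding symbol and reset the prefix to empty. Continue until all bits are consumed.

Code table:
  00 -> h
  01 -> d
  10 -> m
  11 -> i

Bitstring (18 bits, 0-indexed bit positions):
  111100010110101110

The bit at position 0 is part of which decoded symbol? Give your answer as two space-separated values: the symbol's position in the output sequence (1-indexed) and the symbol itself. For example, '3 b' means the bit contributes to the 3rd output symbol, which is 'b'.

Answer: 1 i

Derivation:
Bit 0: prefix='1' (no match yet)
Bit 1: prefix='11' -> emit 'i', reset
Bit 2: prefix='1' (no match yet)
Bit 3: prefix='11' -> emit 'i', reset
Bit 4: prefix='0' (no match yet)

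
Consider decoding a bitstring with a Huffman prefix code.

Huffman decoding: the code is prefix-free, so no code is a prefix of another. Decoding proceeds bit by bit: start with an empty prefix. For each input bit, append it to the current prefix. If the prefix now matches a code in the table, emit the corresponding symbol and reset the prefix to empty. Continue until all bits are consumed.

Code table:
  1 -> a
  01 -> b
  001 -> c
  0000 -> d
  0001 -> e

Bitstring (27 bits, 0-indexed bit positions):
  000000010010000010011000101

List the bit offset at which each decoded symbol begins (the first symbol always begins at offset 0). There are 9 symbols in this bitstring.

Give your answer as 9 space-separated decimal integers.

Bit 0: prefix='0' (no match yet)
Bit 1: prefix='00' (no match yet)
Bit 2: prefix='000' (no match yet)
Bit 3: prefix='0000' -> emit 'd', reset
Bit 4: prefix='0' (no match yet)
Bit 5: prefix='00' (no match yet)
Bit 6: prefix='000' (no match yet)
Bit 7: prefix='0001' -> emit 'e', reset
Bit 8: prefix='0' (no match yet)
Bit 9: prefix='00' (no match yet)
Bit 10: prefix='001' -> emit 'c', reset
Bit 11: prefix='0' (no match yet)
Bit 12: prefix='00' (no match yet)
Bit 13: prefix='000' (no match yet)
Bit 14: prefix='0000' -> emit 'd', reset
Bit 15: prefix='0' (no match yet)
Bit 16: prefix='01' -> emit 'b', reset
Bit 17: prefix='0' (no match yet)
Bit 18: prefix='00' (no match yet)
Bit 19: prefix='001' -> emit 'c', reset
Bit 20: prefix='1' -> emit 'a', reset
Bit 21: prefix='0' (no match yet)
Bit 22: prefix='00' (no match yet)
Bit 23: prefix='000' (no match yet)
Bit 24: prefix='0001' -> emit 'e', reset
Bit 25: prefix='0' (no match yet)
Bit 26: prefix='01' -> emit 'b', reset

Answer: 0 4 8 11 15 17 20 21 25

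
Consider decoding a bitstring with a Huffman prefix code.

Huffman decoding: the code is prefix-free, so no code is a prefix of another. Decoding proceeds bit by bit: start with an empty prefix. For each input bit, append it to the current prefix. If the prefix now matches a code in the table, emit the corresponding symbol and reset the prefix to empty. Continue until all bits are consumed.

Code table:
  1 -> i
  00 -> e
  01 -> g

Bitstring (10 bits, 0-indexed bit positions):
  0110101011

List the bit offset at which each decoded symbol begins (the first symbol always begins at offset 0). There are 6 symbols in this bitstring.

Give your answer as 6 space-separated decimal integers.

Bit 0: prefix='0' (no match yet)
Bit 1: prefix='01' -> emit 'g', reset
Bit 2: prefix='1' -> emit 'i', reset
Bit 3: prefix='0' (no match yet)
Bit 4: prefix='01' -> emit 'g', reset
Bit 5: prefix='0' (no match yet)
Bit 6: prefix='01' -> emit 'g', reset
Bit 7: prefix='0' (no match yet)
Bit 8: prefix='01' -> emit 'g', reset
Bit 9: prefix='1' -> emit 'i', reset

Answer: 0 2 3 5 7 9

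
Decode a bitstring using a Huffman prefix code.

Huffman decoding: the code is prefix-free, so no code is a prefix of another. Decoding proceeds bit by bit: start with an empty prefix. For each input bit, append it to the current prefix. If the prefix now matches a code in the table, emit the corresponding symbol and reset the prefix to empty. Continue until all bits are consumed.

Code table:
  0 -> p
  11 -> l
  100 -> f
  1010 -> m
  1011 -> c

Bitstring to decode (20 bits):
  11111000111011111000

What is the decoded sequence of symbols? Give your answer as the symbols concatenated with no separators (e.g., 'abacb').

Answer: llfplclfp

Derivation:
Bit 0: prefix='1' (no match yet)
Bit 1: prefix='11' -> emit 'l', reset
Bit 2: prefix='1' (no match yet)
Bit 3: prefix='11' -> emit 'l', reset
Bit 4: prefix='1' (no match yet)
Bit 5: prefix='10' (no match yet)
Bit 6: prefix='100' -> emit 'f', reset
Bit 7: prefix='0' -> emit 'p', reset
Bit 8: prefix='1' (no match yet)
Bit 9: prefix='11' -> emit 'l', reset
Bit 10: prefix='1' (no match yet)
Bit 11: prefix='10' (no match yet)
Bit 12: prefix='101' (no match yet)
Bit 13: prefix='1011' -> emit 'c', reset
Bit 14: prefix='1' (no match yet)
Bit 15: prefix='11' -> emit 'l', reset
Bit 16: prefix='1' (no match yet)
Bit 17: prefix='10' (no match yet)
Bit 18: prefix='100' -> emit 'f', reset
Bit 19: prefix='0' -> emit 'p', reset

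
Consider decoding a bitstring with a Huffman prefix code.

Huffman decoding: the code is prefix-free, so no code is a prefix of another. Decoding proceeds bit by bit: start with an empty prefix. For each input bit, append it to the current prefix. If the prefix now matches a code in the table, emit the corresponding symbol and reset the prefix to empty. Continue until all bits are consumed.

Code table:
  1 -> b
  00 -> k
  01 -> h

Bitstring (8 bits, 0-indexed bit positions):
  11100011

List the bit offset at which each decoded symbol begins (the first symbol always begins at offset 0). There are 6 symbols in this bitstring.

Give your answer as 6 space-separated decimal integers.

Bit 0: prefix='1' -> emit 'b', reset
Bit 1: prefix='1' -> emit 'b', reset
Bit 2: prefix='1' -> emit 'b', reset
Bit 3: prefix='0' (no match yet)
Bit 4: prefix='00' -> emit 'k', reset
Bit 5: prefix='0' (no match yet)
Bit 6: prefix='01' -> emit 'h', reset
Bit 7: prefix='1' -> emit 'b', reset

Answer: 0 1 2 3 5 7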